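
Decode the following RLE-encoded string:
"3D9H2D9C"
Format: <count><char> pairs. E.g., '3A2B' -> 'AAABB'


Expanding each <count><char> pair:
  3D -> 'DDD'
  9H -> 'HHHHHHHHH'
  2D -> 'DD'
  9C -> 'CCCCCCCCC'

Decoded = DDDHHHHHHHHHDDCCCCCCCCC


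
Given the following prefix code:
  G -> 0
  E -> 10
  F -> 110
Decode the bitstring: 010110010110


Decoding step by step:
Bits 0 -> G
Bits 10 -> E
Bits 110 -> F
Bits 0 -> G
Bits 10 -> E
Bits 110 -> F


Decoded message: GEFGEF


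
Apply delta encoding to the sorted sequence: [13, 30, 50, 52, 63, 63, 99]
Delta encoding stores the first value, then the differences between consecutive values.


First value: 13
Deltas:
  30 - 13 = 17
  50 - 30 = 20
  52 - 50 = 2
  63 - 52 = 11
  63 - 63 = 0
  99 - 63 = 36


Delta encoded: [13, 17, 20, 2, 11, 0, 36]


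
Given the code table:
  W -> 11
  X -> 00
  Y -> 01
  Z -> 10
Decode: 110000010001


Decoding:
11 -> W
00 -> X
00 -> X
01 -> Y
00 -> X
01 -> Y


Result: WXXYXY


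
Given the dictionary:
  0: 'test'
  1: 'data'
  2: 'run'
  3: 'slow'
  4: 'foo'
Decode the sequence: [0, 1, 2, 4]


Look up each index in the dictionary:
  0 -> 'test'
  1 -> 'data'
  2 -> 'run'
  4 -> 'foo'

Decoded: "test data run foo"


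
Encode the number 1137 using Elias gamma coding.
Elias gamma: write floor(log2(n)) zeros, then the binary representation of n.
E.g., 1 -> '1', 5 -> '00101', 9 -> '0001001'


num_bits = floor(log2(1137)) + 1 = 11
leading_zeros = num_bits - 1 = 10
binary(1137) = 10001110001

Elias gamma(1137) = '0000000000' + '10001110001' = 000000000010001110001 (21 bits)


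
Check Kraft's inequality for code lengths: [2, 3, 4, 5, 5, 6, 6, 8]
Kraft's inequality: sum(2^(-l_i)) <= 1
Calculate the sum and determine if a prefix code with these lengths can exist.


Sum = 2^(-2) + 2^(-3) + 2^(-4) + 2^(-5) + 2^(-5) + 2^(-6) + 2^(-6) + 2^(-8)
    = 0.25 + 0.125 + 0.0625 + 0.03125 + 0.03125 + 0.015625 + 0.015625 + 0.00390625
    = 137/256 = 0.53515625
Since 0.53515625 <= 1, Kraft's inequality IS satisfied.
A prefix code with these lengths CAN exist.

Kraft sum = 0.53515625. Satisfied.


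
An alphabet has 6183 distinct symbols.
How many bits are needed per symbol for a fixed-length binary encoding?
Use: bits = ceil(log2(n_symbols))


log2(6183) = 12.5941
Bracket: 2^12 = 4096 < 6183 <= 2^13 = 8192
So ceil(log2(6183)) = 13

bits = ceil(log2(6183)) = ceil(12.5941) = 13 bits


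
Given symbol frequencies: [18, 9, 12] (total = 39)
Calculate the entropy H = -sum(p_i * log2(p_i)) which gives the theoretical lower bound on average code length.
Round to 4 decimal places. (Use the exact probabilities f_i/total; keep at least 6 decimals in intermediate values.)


Per-symbol terms -p_i * log2(p_i) with p_i = f_i/39:
  p = 18/39 = 0.461538: log2(p) = -1.115477, -p*log2(p) = 0.514836
  p = 9/39 = 0.230769: log2(p) = -2.115477, -p*log2(p) = 0.488187
  p = 12/39 = 0.307692: log2(p) = -1.700440, -p*log2(p) = 0.523212
H = 0.514836 + 0.488187 + 0.523212 = 1.526235

H = 1.5262 bits/symbol


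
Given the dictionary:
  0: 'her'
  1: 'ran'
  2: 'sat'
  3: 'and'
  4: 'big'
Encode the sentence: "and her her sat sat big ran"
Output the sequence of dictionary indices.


Look up each word in the dictionary:
  'and' -> 3
  'her' -> 0
  'her' -> 0
  'sat' -> 2
  'sat' -> 2
  'big' -> 4
  'ran' -> 1

Encoded: [3, 0, 0, 2, 2, 4, 1]


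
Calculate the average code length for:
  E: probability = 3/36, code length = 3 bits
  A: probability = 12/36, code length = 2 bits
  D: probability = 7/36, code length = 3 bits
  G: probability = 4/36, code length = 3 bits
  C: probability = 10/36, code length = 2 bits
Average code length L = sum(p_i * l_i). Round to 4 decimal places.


Weighted contributions p_i * l_i:
  E: (3/36) * 3 = 9/36
  A: (12/36) * 2 = 24/36
  D: (7/36) * 3 = 21/36
  G: (4/36) * 3 = 12/36
  C: (10/36) * 2 = 20/36
Sum = (9 + 24 + 21 + 12 + 20)/36 = 86/36

L = 86/36 = 2.3889 bits/symbol


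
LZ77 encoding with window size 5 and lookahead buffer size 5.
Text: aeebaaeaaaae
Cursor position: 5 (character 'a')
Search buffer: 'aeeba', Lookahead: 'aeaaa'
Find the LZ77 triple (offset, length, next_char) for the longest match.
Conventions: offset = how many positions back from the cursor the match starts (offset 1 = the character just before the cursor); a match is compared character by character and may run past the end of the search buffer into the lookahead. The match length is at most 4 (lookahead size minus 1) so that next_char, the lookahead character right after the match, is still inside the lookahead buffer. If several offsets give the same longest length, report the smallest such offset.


Try each offset into the search buffer:
  offset=1 (pos 4, char 'a'): match length 1
  offset=2 (pos 3, char 'b'): match length 0
  offset=3 (pos 2, char 'e'): match length 0
  offset=4 (pos 1, char 'e'): match length 0
  offset=5 (pos 0, char 'a'): match length 2
Longest match has length 2 at offset 5.
next_char = character at position 5 + 2 = 7 -> 'a'

Best match: offset=5, length=2 (matching 'ae' starting at position 0)
LZ77 triple: (5, 2, 'a')


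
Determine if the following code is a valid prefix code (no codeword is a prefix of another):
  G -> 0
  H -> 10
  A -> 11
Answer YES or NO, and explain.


Checking each pair (does one codeword prefix another?):
  G='0' vs H='10': no prefix
  G='0' vs A='11': no prefix
  H='10' vs G='0': no prefix
  H='10' vs A='11': no prefix
  A='11' vs G='0': no prefix
  A='11' vs H='10': no prefix
No violation found over all pairs.

YES -- this is a valid prefix code. No codeword is a prefix of any other codeword.


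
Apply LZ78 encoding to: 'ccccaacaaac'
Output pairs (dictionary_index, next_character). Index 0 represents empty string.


LZ78 encoding steps:
Dictionary: {0: ''}
Step 1: w='' (idx 0), next='c' -> output (0, 'c'), add 'c' as idx 1
Step 2: w='c' (idx 1), next='c' -> output (1, 'c'), add 'cc' as idx 2
Step 3: w='c' (idx 1), next='a' -> output (1, 'a'), add 'ca' as idx 3
Step 4: w='' (idx 0), next='a' -> output (0, 'a'), add 'a' as idx 4
Step 5: w='ca' (idx 3), next='a' -> output (3, 'a'), add 'caa' as idx 5
Step 6: w='a' (idx 4), next='c' -> output (4, 'c'), add 'ac' as idx 6


Encoded: [(0, 'c'), (1, 'c'), (1, 'a'), (0, 'a'), (3, 'a'), (4, 'c')]


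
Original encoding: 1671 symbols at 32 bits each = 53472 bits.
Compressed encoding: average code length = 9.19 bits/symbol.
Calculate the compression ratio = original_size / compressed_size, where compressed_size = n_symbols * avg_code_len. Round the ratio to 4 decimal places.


original_size = n_symbols * orig_bits = 1671 * 32 = 53472 bits
compressed_size = n_symbols * avg_code_len = 1671 * 9.19 = 15356.49 bits
ratio = original_size / compressed_size = 53472 / 15356.49 = 3.482

Compression ratio = 3.482


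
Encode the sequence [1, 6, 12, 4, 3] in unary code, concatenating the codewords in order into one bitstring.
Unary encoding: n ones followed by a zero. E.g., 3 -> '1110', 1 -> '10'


Encode each number as n ones followed by a terminating 0:
  1 -> 10 (2 bits)
  6 -> 1111110 (7 bits)
  12 -> 1111111111110 (13 bits)
  4 -> 11110 (5 bits)
  3 -> 1110 (4 bits)
Total length = 2 + 7 + 13 + 5 + 4 = 31 bits.

Unary([1, 6, 12, 4, 3]) = 1011111101111111111110111101110 (31 bits)


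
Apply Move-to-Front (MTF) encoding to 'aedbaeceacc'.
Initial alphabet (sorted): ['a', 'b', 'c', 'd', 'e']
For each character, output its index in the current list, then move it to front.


MTF encoding:
'a': index 0 in ['a', 'b', 'c', 'd', 'e'] -> ['a', 'b', 'c', 'd', 'e']
'e': index 4 in ['a', 'b', 'c', 'd', 'e'] -> ['e', 'a', 'b', 'c', 'd']
'd': index 4 in ['e', 'a', 'b', 'c', 'd'] -> ['d', 'e', 'a', 'b', 'c']
'b': index 3 in ['d', 'e', 'a', 'b', 'c'] -> ['b', 'd', 'e', 'a', 'c']
'a': index 3 in ['b', 'd', 'e', 'a', 'c'] -> ['a', 'b', 'd', 'e', 'c']
'e': index 3 in ['a', 'b', 'd', 'e', 'c'] -> ['e', 'a', 'b', 'd', 'c']
'c': index 4 in ['e', 'a', 'b', 'd', 'c'] -> ['c', 'e', 'a', 'b', 'd']
'e': index 1 in ['c', 'e', 'a', 'b', 'd'] -> ['e', 'c', 'a', 'b', 'd']
'a': index 2 in ['e', 'c', 'a', 'b', 'd'] -> ['a', 'e', 'c', 'b', 'd']
'c': index 2 in ['a', 'e', 'c', 'b', 'd'] -> ['c', 'a', 'e', 'b', 'd']
'c': index 0 in ['c', 'a', 'e', 'b', 'd'] -> ['c', 'a', 'e', 'b', 'd']


Output: [0, 4, 4, 3, 3, 3, 4, 1, 2, 2, 0]


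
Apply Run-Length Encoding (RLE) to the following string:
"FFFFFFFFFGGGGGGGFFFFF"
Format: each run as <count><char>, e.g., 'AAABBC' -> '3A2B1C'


Scanning runs left to right:
  i=0: run of 'F' x 9 -> '9F'
  i=9: run of 'G' x 7 -> '7G'
  i=16: run of 'F' x 5 -> '5F'

RLE = 9F7G5F


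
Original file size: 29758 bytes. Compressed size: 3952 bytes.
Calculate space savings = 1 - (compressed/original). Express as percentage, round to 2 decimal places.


ratio = compressed/original = 3952/29758 = 0.132805
savings = 1 - ratio = 1 - 0.132805 = 0.867195
as a percentage: 0.867195 * 100 = 86.72%

Space savings = 1 - 3952/29758 = 86.72%


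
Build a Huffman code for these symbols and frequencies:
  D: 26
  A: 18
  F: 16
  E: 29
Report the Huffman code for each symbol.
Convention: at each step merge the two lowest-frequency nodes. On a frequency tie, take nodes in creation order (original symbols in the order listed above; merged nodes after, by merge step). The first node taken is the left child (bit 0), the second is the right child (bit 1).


Huffman tree construction:
Step 1: Merge F(16) + A(18) = 34
Step 2: Merge D(26) + E(29) = 55
Step 3: Merge (F+A)(34) + (D+E)(55) = 89
Read each symbol's code off the tree from the root (left child = 0, right child = 1).

Codes:
  D: 10 (length 2)
  A: 01 (length 2)
  F: 00 (length 2)
  E: 11 (length 2)
Average code length: 178/89 = 2.0000 bits/symbol


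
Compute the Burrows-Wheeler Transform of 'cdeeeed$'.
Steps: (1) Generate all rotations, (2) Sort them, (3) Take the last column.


Rotations (sorted):
  0: $cdeeeed -> last char: d
  1: cdeeeed$ -> last char: $
  2: d$cdeeee -> last char: e
  3: deeeed$c -> last char: c
  4: ed$cdeee -> last char: e
  5: eed$cdee -> last char: e
  6: eeed$cde -> last char: e
  7: eeeed$cd -> last char: d


BWT = d$eceeed


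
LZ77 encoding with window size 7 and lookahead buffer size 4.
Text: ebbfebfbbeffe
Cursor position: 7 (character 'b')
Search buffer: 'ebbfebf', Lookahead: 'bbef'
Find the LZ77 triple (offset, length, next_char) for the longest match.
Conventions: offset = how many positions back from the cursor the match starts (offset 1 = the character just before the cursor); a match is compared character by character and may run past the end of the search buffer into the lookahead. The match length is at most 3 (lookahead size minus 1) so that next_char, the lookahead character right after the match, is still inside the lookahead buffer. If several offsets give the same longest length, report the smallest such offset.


Try each offset into the search buffer:
  offset=1 (pos 6, char 'f'): match length 0
  offset=2 (pos 5, char 'b'): match length 1
  offset=3 (pos 4, char 'e'): match length 0
  offset=4 (pos 3, char 'f'): match length 0
  offset=5 (pos 2, char 'b'): match length 1
  offset=6 (pos 1, char 'b'): match length 2
  offset=7 (pos 0, char 'e'): match length 0
Longest match has length 2 at offset 6.
next_char = character at position 7 + 2 = 9 -> 'e'

Best match: offset=6, length=2 (matching 'bb' starting at position 1)
LZ77 triple: (6, 2, 'e')


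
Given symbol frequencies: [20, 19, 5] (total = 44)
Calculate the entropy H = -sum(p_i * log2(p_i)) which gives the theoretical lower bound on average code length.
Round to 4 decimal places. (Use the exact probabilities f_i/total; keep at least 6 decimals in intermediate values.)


Per-symbol terms -p_i * log2(p_i) with p_i = f_i/44:
  p = 20/44 = 0.454545: log2(p) = -1.137504, -p*log2(p) = 0.517047
  p = 19/44 = 0.431818: log2(p) = -1.211504, -p*log2(p) = 0.523149
  p = 5/44 = 0.113636: log2(p) = -3.137504, -p*log2(p) = 0.356534
H = 0.517047 + 0.523149 + 0.356534 = 1.396730

H = 1.3967 bits/symbol


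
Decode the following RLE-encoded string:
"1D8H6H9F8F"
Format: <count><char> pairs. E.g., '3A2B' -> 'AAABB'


Expanding each <count><char> pair:
  1D -> 'D'
  8H -> 'HHHHHHHH'
  6H -> 'HHHHHH'
  9F -> 'FFFFFFFFF'
  8F -> 'FFFFFFFF'

Decoded = DHHHHHHHHHHHHHHFFFFFFFFFFFFFFFFF


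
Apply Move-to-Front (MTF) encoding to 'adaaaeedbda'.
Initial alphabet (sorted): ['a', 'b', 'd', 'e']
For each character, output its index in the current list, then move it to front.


MTF encoding:
'a': index 0 in ['a', 'b', 'd', 'e'] -> ['a', 'b', 'd', 'e']
'd': index 2 in ['a', 'b', 'd', 'e'] -> ['d', 'a', 'b', 'e']
'a': index 1 in ['d', 'a', 'b', 'e'] -> ['a', 'd', 'b', 'e']
'a': index 0 in ['a', 'd', 'b', 'e'] -> ['a', 'd', 'b', 'e']
'a': index 0 in ['a', 'd', 'b', 'e'] -> ['a', 'd', 'b', 'e']
'e': index 3 in ['a', 'd', 'b', 'e'] -> ['e', 'a', 'd', 'b']
'e': index 0 in ['e', 'a', 'd', 'b'] -> ['e', 'a', 'd', 'b']
'd': index 2 in ['e', 'a', 'd', 'b'] -> ['d', 'e', 'a', 'b']
'b': index 3 in ['d', 'e', 'a', 'b'] -> ['b', 'd', 'e', 'a']
'd': index 1 in ['b', 'd', 'e', 'a'] -> ['d', 'b', 'e', 'a']
'a': index 3 in ['d', 'b', 'e', 'a'] -> ['a', 'd', 'b', 'e']


Output: [0, 2, 1, 0, 0, 3, 0, 2, 3, 1, 3]


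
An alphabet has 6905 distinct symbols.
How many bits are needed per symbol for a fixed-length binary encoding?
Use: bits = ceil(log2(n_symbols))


log2(6905) = 12.7534
Bracket: 2^12 = 4096 < 6905 <= 2^13 = 8192
So ceil(log2(6905)) = 13

bits = ceil(log2(6905)) = ceil(12.7534) = 13 bits


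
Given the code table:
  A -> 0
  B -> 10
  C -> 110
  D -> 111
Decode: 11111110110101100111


Decoding:
111 -> D
111 -> D
10 -> B
110 -> C
10 -> B
110 -> C
0 -> A
111 -> D


Result: DDBCBCAD


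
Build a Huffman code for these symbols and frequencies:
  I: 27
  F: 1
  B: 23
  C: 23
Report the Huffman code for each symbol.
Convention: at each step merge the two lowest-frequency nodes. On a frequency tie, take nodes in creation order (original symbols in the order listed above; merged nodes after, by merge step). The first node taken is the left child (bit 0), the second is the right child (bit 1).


Huffman tree construction:
Step 1: Merge F(1) + B(23) = 24
Step 2: Merge C(23) + (F+B)(24) = 47
Step 3: Merge I(27) + (C+(F+B))(47) = 74
Read each symbol's code off the tree from the root (left child = 0, right child = 1).

Codes:
  I: 0 (length 1)
  F: 110 (length 3)
  B: 111 (length 3)
  C: 10 (length 2)
Average code length: 145/74 = 1.9595 bits/symbol


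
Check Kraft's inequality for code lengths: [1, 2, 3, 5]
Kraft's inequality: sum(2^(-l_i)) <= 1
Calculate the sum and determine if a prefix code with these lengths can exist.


Sum = 2^(-1) + 2^(-2) + 2^(-3) + 2^(-5)
    = 0.5 + 0.25 + 0.125 + 0.03125
    = 29/32 = 0.90625
Since 0.90625 <= 1, Kraft's inequality IS satisfied.
A prefix code with these lengths CAN exist.

Kraft sum = 0.90625. Satisfied.


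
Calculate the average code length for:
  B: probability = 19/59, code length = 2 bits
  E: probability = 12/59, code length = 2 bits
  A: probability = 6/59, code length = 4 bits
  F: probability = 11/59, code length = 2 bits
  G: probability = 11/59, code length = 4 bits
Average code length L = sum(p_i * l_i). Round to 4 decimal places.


Weighted contributions p_i * l_i:
  B: (19/59) * 2 = 38/59
  E: (12/59) * 2 = 24/59
  A: (6/59) * 4 = 24/59
  F: (11/59) * 2 = 22/59
  G: (11/59) * 4 = 44/59
Sum = (38 + 24 + 24 + 22 + 44)/59 = 152/59

L = 152/59 = 2.5763 bits/symbol


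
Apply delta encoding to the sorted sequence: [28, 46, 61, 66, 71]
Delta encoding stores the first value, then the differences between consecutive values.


First value: 28
Deltas:
  46 - 28 = 18
  61 - 46 = 15
  66 - 61 = 5
  71 - 66 = 5


Delta encoded: [28, 18, 15, 5, 5]


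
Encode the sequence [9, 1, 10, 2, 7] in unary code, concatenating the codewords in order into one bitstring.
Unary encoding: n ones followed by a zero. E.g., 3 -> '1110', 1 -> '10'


Encode each number as n ones followed by a terminating 0:
  9 -> 1111111110 (10 bits)
  1 -> 10 (2 bits)
  10 -> 11111111110 (11 bits)
  2 -> 110 (3 bits)
  7 -> 11111110 (8 bits)
Total length = 10 + 2 + 11 + 3 + 8 = 34 bits.

Unary([9, 1, 10, 2, 7]) = 1111111110101111111111011011111110 (34 bits)


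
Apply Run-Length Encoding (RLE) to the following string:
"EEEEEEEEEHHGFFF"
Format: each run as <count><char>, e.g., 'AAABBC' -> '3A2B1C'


Scanning runs left to right:
  i=0: run of 'E' x 9 -> '9E'
  i=9: run of 'H' x 2 -> '2H'
  i=11: run of 'G' x 1 -> '1G'
  i=12: run of 'F' x 3 -> '3F'

RLE = 9E2H1G3F


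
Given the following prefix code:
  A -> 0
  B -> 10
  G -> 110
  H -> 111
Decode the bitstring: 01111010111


Decoding step by step:
Bits 0 -> A
Bits 111 -> H
Bits 10 -> B
Bits 10 -> B
Bits 111 -> H


Decoded message: AHBBH


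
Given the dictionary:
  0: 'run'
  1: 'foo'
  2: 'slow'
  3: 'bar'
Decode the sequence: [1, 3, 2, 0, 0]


Look up each index in the dictionary:
  1 -> 'foo'
  3 -> 'bar'
  2 -> 'slow'
  0 -> 'run'
  0 -> 'run'

Decoded: "foo bar slow run run"


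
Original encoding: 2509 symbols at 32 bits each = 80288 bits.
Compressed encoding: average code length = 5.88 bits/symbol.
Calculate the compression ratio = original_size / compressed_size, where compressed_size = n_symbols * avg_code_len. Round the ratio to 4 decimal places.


original_size = n_symbols * orig_bits = 2509 * 32 = 80288 bits
compressed_size = n_symbols * avg_code_len = 2509 * 5.88 = 14752.92 bits
ratio = original_size / compressed_size = 80288 / 14752.92 = 5.4422

Compression ratio = 5.4422


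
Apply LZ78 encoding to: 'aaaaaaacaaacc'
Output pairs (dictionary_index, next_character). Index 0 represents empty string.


LZ78 encoding steps:
Dictionary: {0: ''}
Step 1: w='' (idx 0), next='a' -> output (0, 'a'), add 'a' as idx 1
Step 2: w='a' (idx 1), next='a' -> output (1, 'a'), add 'aa' as idx 2
Step 3: w='aa' (idx 2), next='a' -> output (2, 'a'), add 'aaa' as idx 3
Step 4: w='a' (idx 1), next='c' -> output (1, 'c'), add 'ac' as idx 4
Step 5: w='aaa' (idx 3), next='c' -> output (3, 'c'), add 'aaac' as idx 5
Step 6: w='' (idx 0), next='c' -> output (0, 'c'), add 'c' as idx 6


Encoded: [(0, 'a'), (1, 'a'), (2, 'a'), (1, 'c'), (3, 'c'), (0, 'c')]


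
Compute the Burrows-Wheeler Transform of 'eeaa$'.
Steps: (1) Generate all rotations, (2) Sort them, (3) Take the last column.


Rotations (sorted):
  0: $eeaa -> last char: a
  1: a$eea -> last char: a
  2: aa$ee -> last char: e
  3: eaa$e -> last char: e
  4: eeaa$ -> last char: $


BWT = aaee$


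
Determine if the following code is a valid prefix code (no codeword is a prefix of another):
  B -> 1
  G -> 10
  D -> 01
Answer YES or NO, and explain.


Checking each pair (does one codeword prefix another?):
  B='1' vs G='10': prefix -- VIOLATION

NO -- this is NOT a valid prefix code. B (1) is a prefix of G (10).


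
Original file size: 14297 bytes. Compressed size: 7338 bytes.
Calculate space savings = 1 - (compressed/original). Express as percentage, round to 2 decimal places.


ratio = compressed/original = 7338/14297 = 0.513255
savings = 1 - ratio = 1 - 0.513255 = 0.486745
as a percentage: 0.486745 * 100 = 48.67%

Space savings = 1 - 7338/14297 = 48.67%


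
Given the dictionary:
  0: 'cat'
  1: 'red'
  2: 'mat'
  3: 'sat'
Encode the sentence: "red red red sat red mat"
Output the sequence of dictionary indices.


Look up each word in the dictionary:
  'red' -> 1
  'red' -> 1
  'red' -> 1
  'sat' -> 3
  'red' -> 1
  'mat' -> 2

Encoded: [1, 1, 1, 3, 1, 2]


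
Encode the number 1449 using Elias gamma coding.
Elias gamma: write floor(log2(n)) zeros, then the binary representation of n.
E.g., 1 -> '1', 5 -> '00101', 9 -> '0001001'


num_bits = floor(log2(1449)) + 1 = 11
leading_zeros = num_bits - 1 = 10
binary(1449) = 10110101001

Elias gamma(1449) = '0000000000' + '10110101001' = 000000000010110101001 (21 bits)


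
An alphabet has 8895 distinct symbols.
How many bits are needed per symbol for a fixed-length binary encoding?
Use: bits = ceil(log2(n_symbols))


log2(8895) = 13.1188
Bracket: 2^13 = 8192 < 8895 <= 2^14 = 16384
So ceil(log2(8895)) = 14

bits = ceil(log2(8895)) = ceil(13.1188) = 14 bits


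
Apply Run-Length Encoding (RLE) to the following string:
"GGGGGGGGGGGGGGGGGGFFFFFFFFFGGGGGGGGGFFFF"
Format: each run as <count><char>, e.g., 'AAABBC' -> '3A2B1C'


Scanning runs left to right:
  i=0: run of 'G' x 18 -> '18G'
  i=18: run of 'F' x 9 -> '9F'
  i=27: run of 'G' x 9 -> '9G'
  i=36: run of 'F' x 4 -> '4F'

RLE = 18G9F9G4F


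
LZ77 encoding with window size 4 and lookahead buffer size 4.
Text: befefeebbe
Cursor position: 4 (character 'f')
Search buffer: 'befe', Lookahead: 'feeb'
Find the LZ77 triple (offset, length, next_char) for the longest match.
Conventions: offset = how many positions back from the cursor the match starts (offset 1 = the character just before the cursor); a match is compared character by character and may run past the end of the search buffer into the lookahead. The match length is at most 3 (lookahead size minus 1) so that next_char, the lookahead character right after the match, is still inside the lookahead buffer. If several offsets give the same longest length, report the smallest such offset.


Try each offset into the search buffer:
  offset=1 (pos 3, char 'e'): match length 0
  offset=2 (pos 2, char 'f'): match length 2
  offset=3 (pos 1, char 'e'): match length 0
  offset=4 (pos 0, char 'b'): match length 0
Longest match has length 2 at offset 2.
next_char = character at position 4 + 2 = 6 -> 'e'

Best match: offset=2, length=2 (matching 'fe' starting at position 2)
LZ77 triple: (2, 2, 'e')


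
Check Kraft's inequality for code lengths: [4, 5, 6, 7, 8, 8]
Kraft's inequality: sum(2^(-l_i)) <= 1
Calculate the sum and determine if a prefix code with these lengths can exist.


Sum = 2^(-4) + 2^(-5) + 2^(-6) + 2^(-7) + 2^(-8) + 2^(-8)
    = 0.0625 + 0.03125 + 0.015625 + 0.0078125 + 0.00390625 + 0.00390625
    = 32/256 = 0.125
Since 0.125 <= 1, Kraft's inequality IS satisfied.
A prefix code with these lengths CAN exist.

Kraft sum = 0.125. Satisfied.


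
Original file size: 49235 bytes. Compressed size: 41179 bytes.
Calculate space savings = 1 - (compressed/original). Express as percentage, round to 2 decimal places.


ratio = compressed/original = 41179/49235 = 0.836377
savings = 1 - ratio = 1 - 0.836377 = 0.163623
as a percentage: 0.163623 * 100 = 16.36%

Space savings = 1 - 41179/49235 = 16.36%


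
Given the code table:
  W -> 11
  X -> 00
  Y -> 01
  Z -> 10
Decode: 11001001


Decoding:
11 -> W
00 -> X
10 -> Z
01 -> Y


Result: WXZY


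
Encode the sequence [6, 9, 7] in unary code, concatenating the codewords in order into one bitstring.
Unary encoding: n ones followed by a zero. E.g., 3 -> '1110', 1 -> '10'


Encode each number as n ones followed by a terminating 0:
  6 -> 1111110 (7 bits)
  9 -> 1111111110 (10 bits)
  7 -> 11111110 (8 bits)
Total length = 7 + 10 + 8 = 25 bits.

Unary([6, 9, 7]) = 1111110111111111011111110 (25 bits)


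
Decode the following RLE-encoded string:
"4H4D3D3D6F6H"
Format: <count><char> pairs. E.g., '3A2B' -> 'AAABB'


Expanding each <count><char> pair:
  4H -> 'HHHH'
  4D -> 'DDDD'
  3D -> 'DDD'
  3D -> 'DDD'
  6F -> 'FFFFFF'
  6H -> 'HHHHHH'

Decoded = HHHHDDDDDDDDDDFFFFFFHHHHHH


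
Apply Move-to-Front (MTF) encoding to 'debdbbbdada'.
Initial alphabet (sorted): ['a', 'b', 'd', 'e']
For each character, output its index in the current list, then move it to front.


MTF encoding:
'd': index 2 in ['a', 'b', 'd', 'e'] -> ['d', 'a', 'b', 'e']
'e': index 3 in ['d', 'a', 'b', 'e'] -> ['e', 'd', 'a', 'b']
'b': index 3 in ['e', 'd', 'a', 'b'] -> ['b', 'e', 'd', 'a']
'd': index 2 in ['b', 'e', 'd', 'a'] -> ['d', 'b', 'e', 'a']
'b': index 1 in ['d', 'b', 'e', 'a'] -> ['b', 'd', 'e', 'a']
'b': index 0 in ['b', 'd', 'e', 'a'] -> ['b', 'd', 'e', 'a']
'b': index 0 in ['b', 'd', 'e', 'a'] -> ['b', 'd', 'e', 'a']
'd': index 1 in ['b', 'd', 'e', 'a'] -> ['d', 'b', 'e', 'a']
'a': index 3 in ['d', 'b', 'e', 'a'] -> ['a', 'd', 'b', 'e']
'd': index 1 in ['a', 'd', 'b', 'e'] -> ['d', 'a', 'b', 'e']
'a': index 1 in ['d', 'a', 'b', 'e'] -> ['a', 'd', 'b', 'e']


Output: [2, 3, 3, 2, 1, 0, 0, 1, 3, 1, 1]


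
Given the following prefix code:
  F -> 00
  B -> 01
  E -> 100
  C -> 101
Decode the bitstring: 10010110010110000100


Decoding step by step:
Bits 100 -> E
Bits 101 -> C
Bits 100 -> E
Bits 101 -> C
Bits 100 -> E
Bits 00 -> F
Bits 100 -> E


Decoded message: ECECEFE


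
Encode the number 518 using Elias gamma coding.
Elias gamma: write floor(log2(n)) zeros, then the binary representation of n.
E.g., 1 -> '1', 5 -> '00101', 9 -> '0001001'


num_bits = floor(log2(518)) + 1 = 10
leading_zeros = num_bits - 1 = 9
binary(518) = 1000000110

Elias gamma(518) = '000000000' + '1000000110' = 0000000001000000110 (19 bits)


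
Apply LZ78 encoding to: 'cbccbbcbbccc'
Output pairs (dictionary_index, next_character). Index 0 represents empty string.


LZ78 encoding steps:
Dictionary: {0: ''}
Step 1: w='' (idx 0), next='c' -> output (0, 'c'), add 'c' as idx 1
Step 2: w='' (idx 0), next='b' -> output (0, 'b'), add 'b' as idx 2
Step 3: w='c' (idx 1), next='c' -> output (1, 'c'), add 'cc' as idx 3
Step 4: w='b' (idx 2), next='b' -> output (2, 'b'), add 'bb' as idx 4
Step 5: w='c' (idx 1), next='b' -> output (1, 'b'), add 'cb' as idx 5
Step 6: w='b' (idx 2), next='c' -> output (2, 'c'), add 'bc' as idx 6
Step 7: w='cc' (idx 3), end of input -> output (3, '')


Encoded: [(0, 'c'), (0, 'b'), (1, 'c'), (2, 'b'), (1, 'b'), (2, 'c'), (3, '')]


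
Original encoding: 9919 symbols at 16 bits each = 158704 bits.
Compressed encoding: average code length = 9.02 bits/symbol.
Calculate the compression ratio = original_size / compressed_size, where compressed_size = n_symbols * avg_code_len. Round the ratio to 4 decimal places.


original_size = n_symbols * orig_bits = 9919 * 16 = 158704 bits
compressed_size = n_symbols * avg_code_len = 9919 * 9.02 = 89469.38 bits
ratio = original_size / compressed_size = 158704 / 89469.38 = 1.7738

Compression ratio = 1.7738


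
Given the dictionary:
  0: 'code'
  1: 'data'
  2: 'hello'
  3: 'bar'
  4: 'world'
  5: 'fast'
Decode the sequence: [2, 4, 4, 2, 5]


Look up each index in the dictionary:
  2 -> 'hello'
  4 -> 'world'
  4 -> 'world'
  2 -> 'hello'
  5 -> 'fast'

Decoded: "hello world world hello fast"


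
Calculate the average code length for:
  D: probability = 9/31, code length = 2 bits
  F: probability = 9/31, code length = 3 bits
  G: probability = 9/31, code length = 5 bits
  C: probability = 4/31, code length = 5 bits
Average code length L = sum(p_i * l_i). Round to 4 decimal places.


Weighted contributions p_i * l_i:
  D: (9/31) * 2 = 18/31
  F: (9/31) * 3 = 27/31
  G: (9/31) * 5 = 45/31
  C: (4/31) * 5 = 20/31
Sum = (18 + 27 + 45 + 20)/31 = 110/31

L = 110/31 = 3.5484 bits/symbol


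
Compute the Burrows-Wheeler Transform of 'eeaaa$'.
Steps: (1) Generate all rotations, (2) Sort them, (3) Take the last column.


Rotations (sorted):
  0: $eeaaa -> last char: a
  1: a$eeaa -> last char: a
  2: aa$eea -> last char: a
  3: aaa$ee -> last char: e
  4: eaaa$e -> last char: e
  5: eeaaa$ -> last char: $


BWT = aaaee$


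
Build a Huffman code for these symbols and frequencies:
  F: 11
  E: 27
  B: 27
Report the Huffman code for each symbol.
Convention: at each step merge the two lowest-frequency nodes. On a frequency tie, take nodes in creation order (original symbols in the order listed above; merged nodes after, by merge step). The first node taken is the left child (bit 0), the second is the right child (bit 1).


Huffman tree construction:
Step 1: Merge F(11) + E(27) = 38
Step 2: Merge B(27) + (F+E)(38) = 65
Read each symbol's code off the tree from the root (left child = 0, right child = 1).

Codes:
  F: 10 (length 2)
  E: 11 (length 2)
  B: 0 (length 1)
Average code length: 103/65 = 1.5846 bits/symbol


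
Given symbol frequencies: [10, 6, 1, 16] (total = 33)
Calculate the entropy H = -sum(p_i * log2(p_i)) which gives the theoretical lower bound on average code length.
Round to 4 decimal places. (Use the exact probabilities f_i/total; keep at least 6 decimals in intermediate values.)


Per-symbol terms -p_i * log2(p_i) with p_i = f_i/33:
  p = 10/33 = 0.303030: log2(p) = -1.722466, -p*log2(p) = 0.521959
  p = 6/33 = 0.181818: log2(p) = -2.459432, -p*log2(p) = 0.447169
  p = 1/33 = 0.030303: log2(p) = -5.044394, -p*log2(p) = 0.152860
  p = 16/33 = 0.484848: log2(p) = -1.044394, -p*log2(p) = 0.506373
H = 0.521959 + 0.447169 + 0.152860 + 0.506373 = 1.628361

H = 1.6284 bits/symbol


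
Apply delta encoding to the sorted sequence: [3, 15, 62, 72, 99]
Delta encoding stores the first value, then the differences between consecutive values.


First value: 3
Deltas:
  15 - 3 = 12
  62 - 15 = 47
  72 - 62 = 10
  99 - 72 = 27


Delta encoded: [3, 12, 47, 10, 27]


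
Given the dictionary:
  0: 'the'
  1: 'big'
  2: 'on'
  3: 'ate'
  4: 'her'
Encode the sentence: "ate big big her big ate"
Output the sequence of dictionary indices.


Look up each word in the dictionary:
  'ate' -> 3
  'big' -> 1
  'big' -> 1
  'her' -> 4
  'big' -> 1
  'ate' -> 3

Encoded: [3, 1, 1, 4, 1, 3]


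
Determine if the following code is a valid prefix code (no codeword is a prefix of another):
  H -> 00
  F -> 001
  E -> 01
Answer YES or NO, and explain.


Checking each pair (does one codeword prefix another?):
  H='00' vs F='001': prefix -- VIOLATION

NO -- this is NOT a valid prefix code. H (00) is a prefix of F (001).


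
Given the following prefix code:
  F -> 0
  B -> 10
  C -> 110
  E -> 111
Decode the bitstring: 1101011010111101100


Decoding step by step:
Bits 110 -> C
Bits 10 -> B
Bits 110 -> C
Bits 10 -> B
Bits 111 -> E
Bits 10 -> B
Bits 110 -> C
Bits 0 -> F


Decoded message: CBCBEBCF


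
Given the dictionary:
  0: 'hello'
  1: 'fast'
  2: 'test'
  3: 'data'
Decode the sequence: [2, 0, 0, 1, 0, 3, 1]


Look up each index in the dictionary:
  2 -> 'test'
  0 -> 'hello'
  0 -> 'hello'
  1 -> 'fast'
  0 -> 'hello'
  3 -> 'data'
  1 -> 'fast'

Decoded: "test hello hello fast hello data fast"


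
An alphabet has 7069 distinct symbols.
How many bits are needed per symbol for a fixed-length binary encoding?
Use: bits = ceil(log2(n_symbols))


log2(7069) = 12.7873
Bracket: 2^12 = 4096 < 7069 <= 2^13 = 8192
So ceil(log2(7069)) = 13

bits = ceil(log2(7069)) = ceil(12.7873) = 13 bits


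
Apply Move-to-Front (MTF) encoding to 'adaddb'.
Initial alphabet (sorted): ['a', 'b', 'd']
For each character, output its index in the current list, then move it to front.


MTF encoding:
'a': index 0 in ['a', 'b', 'd'] -> ['a', 'b', 'd']
'd': index 2 in ['a', 'b', 'd'] -> ['d', 'a', 'b']
'a': index 1 in ['d', 'a', 'b'] -> ['a', 'd', 'b']
'd': index 1 in ['a', 'd', 'b'] -> ['d', 'a', 'b']
'd': index 0 in ['d', 'a', 'b'] -> ['d', 'a', 'b']
'b': index 2 in ['d', 'a', 'b'] -> ['b', 'd', 'a']


Output: [0, 2, 1, 1, 0, 2]


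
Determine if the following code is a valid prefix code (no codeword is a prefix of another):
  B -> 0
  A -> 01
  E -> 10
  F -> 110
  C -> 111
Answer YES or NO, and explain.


Checking each pair (does one codeword prefix another?):
  B='0' vs A='01': prefix -- VIOLATION

NO -- this is NOT a valid prefix code. B (0) is a prefix of A (01).


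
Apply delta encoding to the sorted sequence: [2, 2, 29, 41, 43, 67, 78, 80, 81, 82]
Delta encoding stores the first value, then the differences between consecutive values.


First value: 2
Deltas:
  2 - 2 = 0
  29 - 2 = 27
  41 - 29 = 12
  43 - 41 = 2
  67 - 43 = 24
  78 - 67 = 11
  80 - 78 = 2
  81 - 80 = 1
  82 - 81 = 1


Delta encoded: [2, 0, 27, 12, 2, 24, 11, 2, 1, 1]


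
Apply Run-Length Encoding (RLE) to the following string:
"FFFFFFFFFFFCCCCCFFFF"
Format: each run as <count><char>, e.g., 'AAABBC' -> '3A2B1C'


Scanning runs left to right:
  i=0: run of 'F' x 11 -> '11F'
  i=11: run of 'C' x 5 -> '5C'
  i=16: run of 'F' x 4 -> '4F'

RLE = 11F5C4F


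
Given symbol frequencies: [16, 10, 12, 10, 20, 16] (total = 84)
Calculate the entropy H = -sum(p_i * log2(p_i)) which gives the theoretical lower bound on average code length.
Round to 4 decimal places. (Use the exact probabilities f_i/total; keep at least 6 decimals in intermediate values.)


Per-symbol terms -p_i * log2(p_i) with p_i = f_i/84:
  p = 16/84 = 0.190476: log2(p) = -2.392317, -p*log2(p) = 0.455680
  p = 10/84 = 0.119048: log2(p) = -3.070389, -p*log2(p) = 0.365523
  p = 12/84 = 0.142857: log2(p) = -2.807355, -p*log2(p) = 0.401051
  p = 10/84 = 0.119048: log2(p) = -3.070389, -p*log2(p) = 0.365523
  p = 20/84 = 0.238095: log2(p) = -2.070389, -p*log2(p) = 0.492950
  p = 16/84 = 0.190476: log2(p) = -2.392317, -p*log2(p) = 0.455680
H = 0.455680 + 0.365523 + 0.401051 + 0.365523 + 0.492950 + 0.455680 = 2.536407

H = 2.5364 bits/symbol


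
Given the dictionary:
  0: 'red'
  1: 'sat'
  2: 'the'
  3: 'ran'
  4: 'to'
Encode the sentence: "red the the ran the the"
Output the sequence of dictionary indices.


Look up each word in the dictionary:
  'red' -> 0
  'the' -> 2
  'the' -> 2
  'ran' -> 3
  'the' -> 2
  'the' -> 2

Encoded: [0, 2, 2, 3, 2, 2]


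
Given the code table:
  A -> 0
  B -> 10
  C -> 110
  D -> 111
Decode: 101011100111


Decoding:
10 -> B
10 -> B
111 -> D
0 -> A
0 -> A
111 -> D


Result: BBDAAD


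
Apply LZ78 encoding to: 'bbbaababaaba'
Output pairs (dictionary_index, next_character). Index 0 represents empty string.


LZ78 encoding steps:
Dictionary: {0: ''}
Step 1: w='' (idx 0), next='b' -> output (0, 'b'), add 'b' as idx 1
Step 2: w='b' (idx 1), next='b' -> output (1, 'b'), add 'bb' as idx 2
Step 3: w='' (idx 0), next='a' -> output (0, 'a'), add 'a' as idx 3
Step 4: w='a' (idx 3), next='b' -> output (3, 'b'), add 'ab' as idx 4
Step 5: w='ab' (idx 4), next='a' -> output (4, 'a'), add 'aba' as idx 5
Step 6: w='aba' (idx 5), end of input -> output (5, '')


Encoded: [(0, 'b'), (1, 'b'), (0, 'a'), (3, 'b'), (4, 'a'), (5, '')]


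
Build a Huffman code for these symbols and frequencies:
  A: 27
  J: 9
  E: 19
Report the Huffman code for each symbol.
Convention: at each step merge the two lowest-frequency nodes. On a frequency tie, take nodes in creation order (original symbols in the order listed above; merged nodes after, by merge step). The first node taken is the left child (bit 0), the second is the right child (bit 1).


Huffman tree construction:
Step 1: Merge J(9) + E(19) = 28
Step 2: Merge A(27) + (J+E)(28) = 55
Read each symbol's code off the tree from the root (left child = 0, right child = 1).

Codes:
  A: 0 (length 1)
  J: 10 (length 2)
  E: 11 (length 2)
Average code length: 83/55 = 1.5091 bits/symbol


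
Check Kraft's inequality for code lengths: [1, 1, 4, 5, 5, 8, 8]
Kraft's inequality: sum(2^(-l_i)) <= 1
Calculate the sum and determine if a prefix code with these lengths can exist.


Sum = 2^(-1) + 2^(-1) + 2^(-4) + 2^(-5) + 2^(-5) + 2^(-8) + 2^(-8)
    = 0.5 + 0.5 + 0.0625 + 0.03125 + 0.03125 + 0.00390625 + 0.00390625
    = 290/256 = 1.1328125
Since 1.1328125 > 1, Kraft's inequality is NOT satisfied.
A prefix code with these lengths CANNOT exist.

Kraft sum = 1.1328125. Not satisfied.


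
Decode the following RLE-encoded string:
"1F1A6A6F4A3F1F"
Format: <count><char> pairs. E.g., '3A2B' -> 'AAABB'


Expanding each <count><char> pair:
  1F -> 'F'
  1A -> 'A'
  6A -> 'AAAAAA'
  6F -> 'FFFFFF'
  4A -> 'AAAA'
  3F -> 'FFF'
  1F -> 'F'

Decoded = FAAAAAAAFFFFFFAAAAFFFF


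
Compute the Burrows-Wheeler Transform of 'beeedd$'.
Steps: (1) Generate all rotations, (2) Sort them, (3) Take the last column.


Rotations (sorted):
  0: $beeedd -> last char: d
  1: beeedd$ -> last char: $
  2: d$beeed -> last char: d
  3: dd$beee -> last char: e
  4: edd$bee -> last char: e
  5: eedd$be -> last char: e
  6: eeedd$b -> last char: b


BWT = d$deeeb


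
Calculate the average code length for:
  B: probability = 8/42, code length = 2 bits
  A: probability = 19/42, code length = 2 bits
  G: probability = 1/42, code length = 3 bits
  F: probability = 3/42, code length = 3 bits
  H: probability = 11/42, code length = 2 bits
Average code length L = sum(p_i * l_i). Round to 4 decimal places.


Weighted contributions p_i * l_i:
  B: (8/42) * 2 = 16/42
  A: (19/42) * 2 = 38/42
  G: (1/42) * 3 = 3/42
  F: (3/42) * 3 = 9/42
  H: (11/42) * 2 = 22/42
Sum = (16 + 38 + 3 + 9 + 22)/42 = 88/42

L = 88/42 = 2.0952 bits/symbol


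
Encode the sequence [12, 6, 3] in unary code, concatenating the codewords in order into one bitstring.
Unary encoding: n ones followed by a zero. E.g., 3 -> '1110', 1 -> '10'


Encode each number as n ones followed by a terminating 0:
  12 -> 1111111111110 (13 bits)
  6 -> 1111110 (7 bits)
  3 -> 1110 (4 bits)
Total length = 13 + 7 + 4 = 24 bits.

Unary([12, 6, 3]) = 111111111111011111101110 (24 bits)


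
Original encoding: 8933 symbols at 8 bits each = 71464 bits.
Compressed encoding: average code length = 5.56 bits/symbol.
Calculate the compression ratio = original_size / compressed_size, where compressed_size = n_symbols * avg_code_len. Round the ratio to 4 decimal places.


original_size = n_symbols * orig_bits = 8933 * 8 = 71464 bits
compressed_size = n_symbols * avg_code_len = 8933 * 5.56 = 49667.48 bits
ratio = original_size / compressed_size = 71464 / 49667.48 = 1.4388

Compression ratio = 1.4388


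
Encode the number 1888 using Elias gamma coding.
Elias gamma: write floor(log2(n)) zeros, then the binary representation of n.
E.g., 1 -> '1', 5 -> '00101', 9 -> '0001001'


num_bits = floor(log2(1888)) + 1 = 11
leading_zeros = num_bits - 1 = 10
binary(1888) = 11101100000

Elias gamma(1888) = '0000000000' + '11101100000' = 000000000011101100000 (21 bits)


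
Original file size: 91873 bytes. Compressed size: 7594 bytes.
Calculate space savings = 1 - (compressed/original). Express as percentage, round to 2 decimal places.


ratio = compressed/original = 7594/91873 = 0.082658
savings = 1 - ratio = 1 - 0.082658 = 0.917342
as a percentage: 0.917342 * 100 = 91.73%

Space savings = 1 - 7594/91873 = 91.73%


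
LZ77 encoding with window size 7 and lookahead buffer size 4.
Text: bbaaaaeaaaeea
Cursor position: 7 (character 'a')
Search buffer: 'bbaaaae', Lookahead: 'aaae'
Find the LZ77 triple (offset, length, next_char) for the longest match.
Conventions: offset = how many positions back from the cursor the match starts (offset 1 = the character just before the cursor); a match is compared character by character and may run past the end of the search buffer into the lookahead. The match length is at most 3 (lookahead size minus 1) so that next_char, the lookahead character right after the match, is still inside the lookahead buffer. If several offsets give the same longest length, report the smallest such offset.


Try each offset into the search buffer:
  offset=1 (pos 6, char 'e'): match length 0
  offset=2 (pos 5, char 'a'): match length 1
  offset=3 (pos 4, char 'a'): match length 2
  offset=4 (pos 3, char 'a'): match length 3
  offset=5 (pos 2, char 'a'): match length 3
  offset=6 (pos 1, char 'b'): match length 0
  offset=7 (pos 0, char 'b'): match length 0
Longest match has length 3, found at offsets 4, 5; take the smallest, offset 4.
next_char = character at position 7 + 3 = 10 -> 'e'

Best match: offset=4, length=3 (matching 'aaa' starting at position 3)
LZ77 triple: (4, 3, 'e')


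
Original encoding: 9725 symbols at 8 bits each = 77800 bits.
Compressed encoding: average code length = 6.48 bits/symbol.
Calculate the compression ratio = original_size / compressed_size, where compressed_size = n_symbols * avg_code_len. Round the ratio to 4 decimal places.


original_size = n_symbols * orig_bits = 9725 * 8 = 77800 bits
compressed_size = n_symbols * avg_code_len = 9725 * 6.48 = 63018.0 bits
ratio = original_size / compressed_size = 77800 / 63018.0 = 1.2346

Compression ratio = 1.2346


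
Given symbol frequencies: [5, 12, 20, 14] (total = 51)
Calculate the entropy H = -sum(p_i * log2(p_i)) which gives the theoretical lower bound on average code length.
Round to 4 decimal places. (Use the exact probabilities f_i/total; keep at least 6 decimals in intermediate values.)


Per-symbol terms -p_i * log2(p_i) with p_i = f_i/51:
  p = 5/51 = 0.098039: log2(p) = -3.350497, -p*log2(p) = 0.328480
  p = 12/51 = 0.235294: log2(p) = -2.087463, -p*log2(p) = 0.491168
  p = 20/51 = 0.392157: log2(p) = -1.350497, -p*log2(p) = 0.529607
  p = 14/51 = 0.274510: log2(p) = -1.865070, -p*log2(p) = 0.511980
H = 0.328480 + 0.491168 + 0.529607 + 0.511980 = 1.861235

H = 1.8612 bits/symbol
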